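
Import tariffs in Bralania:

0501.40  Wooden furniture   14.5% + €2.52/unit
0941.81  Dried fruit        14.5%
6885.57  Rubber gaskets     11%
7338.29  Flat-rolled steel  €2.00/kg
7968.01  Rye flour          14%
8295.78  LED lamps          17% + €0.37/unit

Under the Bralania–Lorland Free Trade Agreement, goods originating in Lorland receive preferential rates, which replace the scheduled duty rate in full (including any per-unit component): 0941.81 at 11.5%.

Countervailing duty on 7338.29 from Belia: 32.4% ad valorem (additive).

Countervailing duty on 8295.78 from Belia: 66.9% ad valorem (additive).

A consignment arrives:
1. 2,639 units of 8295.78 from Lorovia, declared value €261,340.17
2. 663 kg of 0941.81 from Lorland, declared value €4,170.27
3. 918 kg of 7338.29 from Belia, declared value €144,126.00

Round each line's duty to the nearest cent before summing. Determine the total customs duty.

€94,416.66

Line 1 (8295.78, Lorovia, 2,639 units, €261,340.17):
Base rate for 8295.78 is 17% + €0.37/unit.
The additional-duty order on 8295.78 targets Belia, not Lorovia; it does not apply.
Duty = €261,340.17 × 17% + 2,639 × €0.37 = €45,404.26.
Line 2 (0941.81, Lorland, 663 kg, €4,170.27):
Base rate for 0941.81 is 14.5%.
Origin Lorland qualifies under the Bralania–Lorland agreement and 0941.81 is covered: preferential rate 11.5% applies instead.
Duty = €4,170.27 × 11.5% = €479.58.
Line 3 (7338.29, Belia, 918 kg, €144,126.00):
Base rate for 7338.29 is €2.00/kg.
Additional duty on 7338.29 from Belia: +32.4% ad valorem. Applied ad valorem rate = 32.4%.
Duty = €144,126.00 × 32.4% + 918 × €2.00 = €48,532.82.
Total = €45,404.26 + €479.58 + €48,532.82 = €94,416.66.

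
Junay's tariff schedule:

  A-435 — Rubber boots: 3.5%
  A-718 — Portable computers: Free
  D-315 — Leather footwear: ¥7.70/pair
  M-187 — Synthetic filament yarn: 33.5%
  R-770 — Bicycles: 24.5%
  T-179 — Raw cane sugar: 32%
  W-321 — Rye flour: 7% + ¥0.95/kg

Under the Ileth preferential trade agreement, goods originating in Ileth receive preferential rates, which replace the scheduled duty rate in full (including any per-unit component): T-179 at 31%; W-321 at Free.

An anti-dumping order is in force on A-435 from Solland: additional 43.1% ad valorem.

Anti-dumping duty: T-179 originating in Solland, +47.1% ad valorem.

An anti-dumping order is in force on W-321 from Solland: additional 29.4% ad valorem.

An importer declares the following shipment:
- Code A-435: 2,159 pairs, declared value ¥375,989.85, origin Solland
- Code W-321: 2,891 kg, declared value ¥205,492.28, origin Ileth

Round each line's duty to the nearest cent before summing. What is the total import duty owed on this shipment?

¥175,211.27

Line 1 (A-435, Solland, 2,159 pairs, ¥375,989.85):
Base rate for A-435 is 3.5%.
Additional duty on A-435 from Solland: +43.1%. Applied ad valorem rate: 3.5% + 43.1% = 46.6%.
Duty = ¥375,989.85 × 46.6% = ¥175,211.27.
Line 2 (W-321, Ileth, 2,891 kg, ¥205,492.28):
Base rate for W-321 is 7% + ¥0.95/kg.
Origin Ileth qualifies under the Junay–Ileth agreement and W-321 is covered: preferential rate Free applies instead.
The additional-duty order on W-321 targets Solland, not Ileth; it does not apply.
Duty = ¥205,492.28 × 0% = ¥0.00.
Total = ¥175,211.27 + ¥0.00 = ¥175,211.27.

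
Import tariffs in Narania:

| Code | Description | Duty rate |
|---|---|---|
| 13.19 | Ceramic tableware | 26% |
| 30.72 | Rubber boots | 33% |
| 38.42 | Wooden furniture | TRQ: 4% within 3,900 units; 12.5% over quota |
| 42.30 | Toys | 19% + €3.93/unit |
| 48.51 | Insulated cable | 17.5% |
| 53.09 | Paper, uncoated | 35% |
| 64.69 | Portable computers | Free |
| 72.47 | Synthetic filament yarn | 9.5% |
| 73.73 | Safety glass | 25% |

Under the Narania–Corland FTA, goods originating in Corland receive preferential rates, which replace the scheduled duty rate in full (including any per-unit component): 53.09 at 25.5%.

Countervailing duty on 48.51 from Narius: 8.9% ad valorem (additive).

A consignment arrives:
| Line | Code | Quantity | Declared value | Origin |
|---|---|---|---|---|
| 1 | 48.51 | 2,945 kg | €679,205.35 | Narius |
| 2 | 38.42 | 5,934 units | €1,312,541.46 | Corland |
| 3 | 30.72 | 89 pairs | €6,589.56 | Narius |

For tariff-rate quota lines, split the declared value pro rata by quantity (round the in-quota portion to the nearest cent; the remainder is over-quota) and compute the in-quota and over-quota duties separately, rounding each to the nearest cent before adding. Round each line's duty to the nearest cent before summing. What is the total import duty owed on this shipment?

Line 1 (48.51, Narius, 2,945 kg, €679,205.35):
Base rate for 48.51 is 17.5%.
Additional duty on 48.51 from Narius: +8.9%. Applied ad valorem rate: 17.5% + 8.9% = 26.4%.
Duty = €679,205.35 × 26.4% = €179,310.21.
Line 2 (38.42, Corland, 5,934 units, €1,312,541.46):
Code 38.42 is under a tariff-rate quota (threshold 3,900 units). In-quota: 3,900 units at 4%; over-quota: 2,034 units at 12.5%.
Pro-rata value split: in-quota = €1,312,541.46 × 3,900/5,934 = €862,641.00; over-quota = €1,312,541.46 − €862,641.00 = €449,900.46.
In-quota duty = €862,641.00 × 4% = €34,505.64. Over-quota duty = €449,900.46 × 12.5% = €56,237.56.
Line duty = €34,505.64 + €56,237.56 = €90,743.20.
Line 3 (30.72, Narius, 89 pairs, €6,589.56):
Base rate for 30.72 is 33%.
Duty = €6,589.56 × 33% = €2,174.55.
Total = €179,310.21 + €90,743.20 + €2,174.55 = €272,227.96.

€272,227.96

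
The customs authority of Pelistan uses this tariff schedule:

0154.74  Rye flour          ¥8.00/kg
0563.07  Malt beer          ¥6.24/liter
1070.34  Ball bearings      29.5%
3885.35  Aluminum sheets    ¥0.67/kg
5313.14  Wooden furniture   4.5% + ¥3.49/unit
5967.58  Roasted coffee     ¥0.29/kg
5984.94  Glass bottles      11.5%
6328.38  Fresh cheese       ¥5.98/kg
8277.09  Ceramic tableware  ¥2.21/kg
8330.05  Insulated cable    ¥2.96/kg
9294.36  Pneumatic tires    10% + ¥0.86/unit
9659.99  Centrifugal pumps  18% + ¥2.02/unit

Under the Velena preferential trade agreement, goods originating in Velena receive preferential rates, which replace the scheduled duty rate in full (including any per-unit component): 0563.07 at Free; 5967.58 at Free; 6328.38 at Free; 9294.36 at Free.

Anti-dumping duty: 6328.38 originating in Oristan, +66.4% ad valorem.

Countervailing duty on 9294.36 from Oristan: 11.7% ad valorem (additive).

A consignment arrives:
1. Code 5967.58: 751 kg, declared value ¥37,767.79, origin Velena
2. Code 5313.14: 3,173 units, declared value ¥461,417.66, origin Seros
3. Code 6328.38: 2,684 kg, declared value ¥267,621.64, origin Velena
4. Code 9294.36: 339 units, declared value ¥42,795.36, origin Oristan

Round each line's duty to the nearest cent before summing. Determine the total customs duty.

¥41,415.69

Line 1 (5967.58, Velena, 751 kg, ¥37,767.79):
Base rate for 5967.58 is ¥0.29/kg.
Origin Velena qualifies under the Pelistan–Velena agreement and 5967.58 is covered: preferential rate Free applies instead.
Duty = ¥37,767.79 × 0% = ¥0.00.
Line 2 (5313.14, Seros, 3,173 units, ¥461,417.66):
Base rate for 5313.14 is 4.5% + ¥3.49/unit.
Duty = ¥461,417.66 × 4.5% + 3,173 × ¥3.49 = ¥31,837.56.
Line 3 (6328.38, Velena, 2,684 kg, ¥267,621.64):
Base rate for 6328.38 is ¥5.98/kg.
Origin Velena qualifies under the Pelistan–Velena agreement and 6328.38 is covered: preferential rate Free applies instead.
The additional-duty order on 6328.38 targets Oristan, not Velena; it does not apply.
Duty = ¥267,621.64 × 0% = ¥0.00.
Line 4 (9294.36, Oristan, 339 units, ¥42,795.36):
Base rate for 9294.36 is 10% + ¥0.86/unit.
9294.36 has an FTA preferential rate, but origin Oristan is not Velena; base rate stands.
Additional duty on 9294.36 from Oristan: +11.7%. Applied ad valorem rate: 10% + 11.7% = 21.7%.
Duty = ¥42,795.36 × 21.7% + 339 × ¥0.86 = ¥9,578.13.
Total = ¥0.00 + ¥31,837.56 + ¥0.00 + ¥9,578.13 = ¥41,415.69.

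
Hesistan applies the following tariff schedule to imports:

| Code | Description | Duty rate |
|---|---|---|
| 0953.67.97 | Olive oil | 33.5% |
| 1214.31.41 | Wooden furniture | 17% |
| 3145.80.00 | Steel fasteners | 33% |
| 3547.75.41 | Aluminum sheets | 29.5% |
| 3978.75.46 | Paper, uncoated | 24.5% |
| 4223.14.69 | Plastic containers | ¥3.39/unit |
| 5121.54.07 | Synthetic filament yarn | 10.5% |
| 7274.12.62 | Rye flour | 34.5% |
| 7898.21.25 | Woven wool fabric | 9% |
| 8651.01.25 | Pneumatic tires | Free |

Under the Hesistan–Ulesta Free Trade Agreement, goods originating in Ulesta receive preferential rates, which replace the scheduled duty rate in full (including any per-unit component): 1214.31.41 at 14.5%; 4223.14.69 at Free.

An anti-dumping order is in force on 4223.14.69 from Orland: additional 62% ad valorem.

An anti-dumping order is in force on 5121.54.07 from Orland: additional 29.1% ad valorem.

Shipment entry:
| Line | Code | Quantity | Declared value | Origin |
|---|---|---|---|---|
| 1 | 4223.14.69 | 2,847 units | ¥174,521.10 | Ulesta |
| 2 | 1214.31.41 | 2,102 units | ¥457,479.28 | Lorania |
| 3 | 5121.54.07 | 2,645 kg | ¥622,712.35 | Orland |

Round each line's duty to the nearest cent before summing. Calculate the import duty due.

¥324,365.57

Line 1 (4223.14.69, Ulesta, 2,847 units, ¥174,521.10):
Base rate for 4223.14.69 is ¥3.39/unit.
Origin Ulesta qualifies under the Hesistan–Ulesta agreement and 4223.14.69 is covered: preferential rate Free applies instead.
The additional-duty order on 4223.14.69 targets Orland, not Ulesta; it does not apply.
Duty = ¥174,521.10 × 0% = ¥0.00.
Line 2 (1214.31.41, Lorania, 2,102 units, ¥457,479.28):
Base rate for 1214.31.41 is 17%.
1214.31.41 has an FTA preferential rate, but origin Lorania is not Ulesta; base rate stands.
Duty = ¥457,479.28 × 17% = ¥77,771.48.
Line 3 (5121.54.07, Orland, 2,645 kg, ¥622,712.35):
Base rate for 5121.54.07 is 10.5%.
Additional duty on 5121.54.07 from Orland: +29.1%. Applied ad valorem rate: 10.5% + 29.1% = 39.6%.
Duty = ¥622,712.35 × 39.6% = ¥246,594.09.
Total = ¥0.00 + ¥77,771.48 + ¥246,594.09 = ¥324,365.57.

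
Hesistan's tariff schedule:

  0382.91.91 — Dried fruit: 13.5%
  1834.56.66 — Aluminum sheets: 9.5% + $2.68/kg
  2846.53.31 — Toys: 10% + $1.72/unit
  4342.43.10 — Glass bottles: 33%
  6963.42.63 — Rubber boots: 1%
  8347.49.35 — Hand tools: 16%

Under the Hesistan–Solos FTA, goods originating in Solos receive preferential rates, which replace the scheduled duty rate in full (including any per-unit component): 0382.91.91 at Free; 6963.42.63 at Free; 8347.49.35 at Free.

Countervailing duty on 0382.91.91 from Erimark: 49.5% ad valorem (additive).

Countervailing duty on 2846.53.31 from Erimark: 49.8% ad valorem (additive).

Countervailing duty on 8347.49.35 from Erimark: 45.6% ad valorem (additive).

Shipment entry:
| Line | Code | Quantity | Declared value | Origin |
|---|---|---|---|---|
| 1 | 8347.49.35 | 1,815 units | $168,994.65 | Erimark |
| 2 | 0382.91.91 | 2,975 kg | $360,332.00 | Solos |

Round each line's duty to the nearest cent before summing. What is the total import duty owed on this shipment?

Line 1 (8347.49.35, Erimark, 1,815 units, $168,994.65):
Base rate for 8347.49.35 is 16%.
8347.49.35 has an FTA preferential rate, but origin Erimark is not Solos; base rate stands.
Additional duty on 8347.49.35 from Erimark: +45.6%. Applied ad valorem rate: 16% + 45.6% = 61.6%.
Duty = $168,994.65 × 61.6% = $104,100.70.
Line 2 (0382.91.91, Solos, 2,975 kg, $360,332.00):
Base rate for 0382.91.91 is 13.5%.
Origin Solos qualifies under the Hesistan–Solos agreement and 0382.91.91 is covered: preferential rate Free applies instead.
The additional-duty order on 0382.91.91 targets Erimark, not Solos; it does not apply.
Duty = $360,332.00 × 0% = $0.00.
Total = $104,100.70 + $0.00 = $104,100.70.

$104,100.70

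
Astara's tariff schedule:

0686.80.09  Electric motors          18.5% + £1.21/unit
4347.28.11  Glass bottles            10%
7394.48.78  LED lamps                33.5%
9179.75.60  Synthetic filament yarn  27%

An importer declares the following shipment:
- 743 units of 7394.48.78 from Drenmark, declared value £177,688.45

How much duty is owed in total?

Line 1 (7394.48.78, Drenmark, 743 units, £177,688.45):
Base rate for 7394.48.78 is 33.5%.
Duty = £177,688.45 × 33.5% = £59,525.63.

£59,525.63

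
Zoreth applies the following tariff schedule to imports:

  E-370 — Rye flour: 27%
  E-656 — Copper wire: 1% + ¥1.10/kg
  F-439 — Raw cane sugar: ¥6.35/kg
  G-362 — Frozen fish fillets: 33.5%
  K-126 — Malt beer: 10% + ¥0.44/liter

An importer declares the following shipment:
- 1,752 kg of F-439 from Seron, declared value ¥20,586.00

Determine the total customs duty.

Line 1 (F-439, Seron, 1,752 kg, ¥20,586.00):
Base rate for F-439 is ¥6.35/kg.
Duty = 1,752 × ¥6.35 = ¥11,125.20.

¥11,125.20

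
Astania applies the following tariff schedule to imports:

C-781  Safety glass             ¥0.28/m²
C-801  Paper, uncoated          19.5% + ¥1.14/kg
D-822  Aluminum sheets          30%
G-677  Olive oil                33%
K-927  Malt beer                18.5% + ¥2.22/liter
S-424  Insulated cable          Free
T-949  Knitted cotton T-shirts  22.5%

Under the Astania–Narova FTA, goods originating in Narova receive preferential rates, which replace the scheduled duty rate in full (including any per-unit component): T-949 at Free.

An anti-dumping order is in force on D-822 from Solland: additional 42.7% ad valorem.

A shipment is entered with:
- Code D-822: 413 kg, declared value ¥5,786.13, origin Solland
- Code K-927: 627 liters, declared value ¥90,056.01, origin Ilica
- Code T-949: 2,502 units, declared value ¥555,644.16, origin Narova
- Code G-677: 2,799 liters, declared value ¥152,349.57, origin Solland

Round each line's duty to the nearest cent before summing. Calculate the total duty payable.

¥72,534.18

Line 1 (D-822, Solland, 413 kg, ¥5,786.13):
Base rate for D-822 is 30%.
Additional duty on D-822 from Solland: +42.7%. Applied ad valorem rate: 30% + 42.7% = 72.7%.
Duty = ¥5,786.13 × 72.7% = ¥4,206.52.
Line 2 (K-927, Ilica, 627 liters, ¥90,056.01):
Base rate for K-927 is 18.5% + ¥2.22/liter.
Duty = ¥90,056.01 × 18.5% + 627 × ¥2.22 = ¥18,052.30.
Line 3 (T-949, Narova, 2,502 units, ¥555,644.16):
Base rate for T-949 is 22.5%.
Origin Narova qualifies under the Astania–Narova agreement and T-949 is covered: preferential rate Free applies instead.
Duty = ¥555,644.16 × 0% = ¥0.00.
Line 4 (G-677, Solland, 2,799 liters, ¥152,349.57):
Base rate for G-677 is 33%.
Duty = ¥152,349.57 × 33% = ¥50,275.36.
Total = ¥4,206.52 + ¥18,052.30 + ¥0.00 + ¥50,275.36 = ¥72,534.18.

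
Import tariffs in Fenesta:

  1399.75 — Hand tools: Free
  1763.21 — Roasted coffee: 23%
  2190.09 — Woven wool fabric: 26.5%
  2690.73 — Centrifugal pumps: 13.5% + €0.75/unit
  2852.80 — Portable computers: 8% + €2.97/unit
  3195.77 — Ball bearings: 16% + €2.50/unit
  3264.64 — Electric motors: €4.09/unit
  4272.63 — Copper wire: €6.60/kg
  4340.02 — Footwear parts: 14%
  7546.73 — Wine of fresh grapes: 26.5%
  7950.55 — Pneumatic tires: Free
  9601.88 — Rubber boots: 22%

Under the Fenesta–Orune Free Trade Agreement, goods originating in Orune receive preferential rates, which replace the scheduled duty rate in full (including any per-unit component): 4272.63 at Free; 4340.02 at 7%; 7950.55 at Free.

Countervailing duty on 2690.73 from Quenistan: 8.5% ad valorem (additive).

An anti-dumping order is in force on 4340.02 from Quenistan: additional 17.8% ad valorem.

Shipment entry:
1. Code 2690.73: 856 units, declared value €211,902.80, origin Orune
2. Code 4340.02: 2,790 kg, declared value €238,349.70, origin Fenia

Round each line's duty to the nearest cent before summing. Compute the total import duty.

Line 1 (2690.73, Orune, 856 units, €211,902.80):
Base rate for 2690.73 is 13.5% + €0.75/unit.
Origin Orune is the FTA partner but 2690.73 is not on the preference list; base rate stands.
The additional-duty order on 2690.73 targets Quenistan, not Orune; it does not apply.
Duty = €211,902.80 × 13.5% + 856 × €0.75 = €29,248.88.
Line 2 (4340.02, Fenia, 2,790 kg, €238,349.70):
Base rate for 4340.02 is 14%.
4340.02 has an FTA preferential rate, but origin Fenia is not Orune; base rate stands.
The additional-duty order on 4340.02 targets Quenistan, not Fenia; it does not apply.
Duty = €238,349.70 × 14% = €33,368.96.
Total = €29,248.88 + €33,368.96 = €62,617.84.

€62,617.84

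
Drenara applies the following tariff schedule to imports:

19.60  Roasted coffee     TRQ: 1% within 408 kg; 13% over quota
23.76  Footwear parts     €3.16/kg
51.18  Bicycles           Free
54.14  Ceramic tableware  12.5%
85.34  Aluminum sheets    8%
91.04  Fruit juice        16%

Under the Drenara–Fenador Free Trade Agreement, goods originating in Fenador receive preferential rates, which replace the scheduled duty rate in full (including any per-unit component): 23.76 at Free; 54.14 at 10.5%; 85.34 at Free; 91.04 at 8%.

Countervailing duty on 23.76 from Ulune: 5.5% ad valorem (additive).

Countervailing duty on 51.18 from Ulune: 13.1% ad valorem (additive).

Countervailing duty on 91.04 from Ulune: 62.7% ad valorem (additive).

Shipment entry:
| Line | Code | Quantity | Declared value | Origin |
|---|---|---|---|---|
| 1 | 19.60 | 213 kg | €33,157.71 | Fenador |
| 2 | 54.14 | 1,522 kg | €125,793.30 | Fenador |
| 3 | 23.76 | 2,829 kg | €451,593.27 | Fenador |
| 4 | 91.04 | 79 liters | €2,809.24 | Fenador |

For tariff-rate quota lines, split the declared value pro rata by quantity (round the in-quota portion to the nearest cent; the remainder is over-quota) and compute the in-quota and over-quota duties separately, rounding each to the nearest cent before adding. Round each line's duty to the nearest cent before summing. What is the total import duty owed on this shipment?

€13,764.62

Line 1 (19.60, Fenador, 213 kg, €33,157.71):
Code 19.60 is under a tariff-rate quota (threshold 408 kg). Quantity 213 kg is within the quota, so the in-quota rate 1% applies to the full value.
Duty = €33,157.71 × 1% = €331.58.
Line 2 (54.14, Fenador, 1,522 kg, €125,793.30):
Base rate for 54.14 is 12.5%.
Origin Fenador qualifies under the Drenara–Fenador agreement and 54.14 is covered: preferential rate 10.5% applies instead.
Duty = €125,793.30 × 10.5% = €13,208.30.
Line 3 (23.76, Fenador, 2,829 kg, €451,593.27):
Base rate for 23.76 is €3.16/kg.
Origin Fenador qualifies under the Drenara–Fenador agreement and 23.76 is covered: preferential rate Free applies instead.
The additional-duty order on 23.76 targets Ulune, not Fenador; it does not apply.
Duty = €451,593.27 × 0% = €0.00.
Line 4 (91.04, Fenador, 79 liters, €2,809.24):
Base rate for 91.04 is 16%.
Origin Fenador qualifies under the Drenara–Fenador agreement and 91.04 is covered: preferential rate 8% applies instead.
The additional-duty order on 91.04 targets Ulune, not Fenador; it does not apply.
Duty = €2,809.24 × 8% = €224.74.
Total = €331.58 + €13,208.30 + €0.00 + €224.74 = €13,764.62.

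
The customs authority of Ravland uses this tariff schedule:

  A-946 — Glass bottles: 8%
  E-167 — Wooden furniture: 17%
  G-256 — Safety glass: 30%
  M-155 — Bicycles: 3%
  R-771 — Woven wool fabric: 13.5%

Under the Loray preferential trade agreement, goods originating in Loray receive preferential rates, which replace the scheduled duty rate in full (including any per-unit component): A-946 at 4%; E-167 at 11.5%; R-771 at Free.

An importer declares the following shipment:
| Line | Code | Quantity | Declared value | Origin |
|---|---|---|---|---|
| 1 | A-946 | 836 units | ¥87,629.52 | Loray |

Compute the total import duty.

Line 1 (A-946, Loray, 836 units, ¥87,629.52):
Base rate for A-946 is 8%.
Origin Loray qualifies under the Ravland–Loray agreement and A-946 is covered: preferential rate 4% applies instead.
Duty = ¥87,629.52 × 4% = ¥3,505.18.

¥3,505.18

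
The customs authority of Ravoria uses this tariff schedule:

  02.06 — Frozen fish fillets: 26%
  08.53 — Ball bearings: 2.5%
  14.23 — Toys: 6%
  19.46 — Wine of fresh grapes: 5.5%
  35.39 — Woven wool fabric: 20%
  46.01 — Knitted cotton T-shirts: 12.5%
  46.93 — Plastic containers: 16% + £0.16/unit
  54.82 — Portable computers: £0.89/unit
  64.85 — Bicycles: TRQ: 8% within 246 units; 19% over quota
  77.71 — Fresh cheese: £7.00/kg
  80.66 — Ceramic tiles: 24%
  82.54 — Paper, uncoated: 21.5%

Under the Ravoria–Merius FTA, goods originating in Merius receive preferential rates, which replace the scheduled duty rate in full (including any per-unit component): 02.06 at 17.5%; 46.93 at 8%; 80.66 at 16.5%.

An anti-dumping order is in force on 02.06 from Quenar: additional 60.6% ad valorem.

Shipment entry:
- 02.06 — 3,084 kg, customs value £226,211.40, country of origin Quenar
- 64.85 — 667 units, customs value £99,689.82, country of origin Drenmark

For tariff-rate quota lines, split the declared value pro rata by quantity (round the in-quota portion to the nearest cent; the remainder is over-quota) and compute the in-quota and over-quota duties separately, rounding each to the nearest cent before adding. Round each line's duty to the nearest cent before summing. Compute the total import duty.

£210,795.75

Line 1 (02.06, Quenar, 3,084 kg, £226,211.40):
Base rate for 02.06 is 26%.
02.06 has an FTA preferential rate, but origin Quenar is not Merius; base rate stands.
Additional duty on 02.06 from Quenar: +60.6%. Applied ad valorem rate: 26% + 60.6% = 86.6%.
Duty = £226,211.40 × 86.6% = £195,899.07.
Line 2 (64.85, Drenmark, 667 units, £99,689.82):
Code 64.85 is under a tariff-rate quota (threshold 246 units). In-quota: 246 units at 8%; over-quota: 421 units at 19%.
Pro-rata value split: in-quota = £99,689.82 × 246/667 = £36,767.16; over-quota = £99,689.82 − £36,767.16 = £62,922.66.
In-quota duty = £36,767.16 × 8% = £2,941.37. Over-quota duty = £62,922.66 × 19% = £11,955.31.
Line duty = £2,941.37 + £11,955.31 = £14,896.68.
Total = £195,899.07 + £14,896.68 = £210,795.75.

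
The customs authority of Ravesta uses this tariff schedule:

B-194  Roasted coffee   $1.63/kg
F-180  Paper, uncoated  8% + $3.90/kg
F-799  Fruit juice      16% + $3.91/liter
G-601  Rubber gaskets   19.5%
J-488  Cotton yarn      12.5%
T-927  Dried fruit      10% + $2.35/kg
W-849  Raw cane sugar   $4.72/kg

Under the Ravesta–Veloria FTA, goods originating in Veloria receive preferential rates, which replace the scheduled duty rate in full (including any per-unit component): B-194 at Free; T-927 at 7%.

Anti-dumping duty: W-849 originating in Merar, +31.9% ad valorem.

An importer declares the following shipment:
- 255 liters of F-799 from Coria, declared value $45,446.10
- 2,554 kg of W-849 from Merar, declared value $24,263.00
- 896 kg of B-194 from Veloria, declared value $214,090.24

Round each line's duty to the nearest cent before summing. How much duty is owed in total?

$28,063.21

Line 1 (F-799, Coria, 255 liters, $45,446.10):
Base rate for F-799 is 16% + $3.91/liter.
Duty = $45,446.10 × 16% + 255 × $3.91 = $8,268.43.
Line 2 (W-849, Merar, 2,554 kg, $24,263.00):
Base rate for W-849 is $4.72/kg.
Additional duty on W-849 from Merar: +31.9% ad valorem. Applied ad valorem rate = 31.9%.
Duty = $24,263.00 × 31.9% + 2,554 × $4.72 = $19,794.78.
Line 3 (B-194, Veloria, 896 kg, $214,090.24):
Base rate for B-194 is $1.63/kg.
Origin Veloria qualifies under the Ravesta–Veloria agreement and B-194 is covered: preferential rate Free applies instead.
Duty = $214,090.24 × 0% = $0.00.
Total = $8,268.43 + $19,794.78 + $0.00 = $28,063.21.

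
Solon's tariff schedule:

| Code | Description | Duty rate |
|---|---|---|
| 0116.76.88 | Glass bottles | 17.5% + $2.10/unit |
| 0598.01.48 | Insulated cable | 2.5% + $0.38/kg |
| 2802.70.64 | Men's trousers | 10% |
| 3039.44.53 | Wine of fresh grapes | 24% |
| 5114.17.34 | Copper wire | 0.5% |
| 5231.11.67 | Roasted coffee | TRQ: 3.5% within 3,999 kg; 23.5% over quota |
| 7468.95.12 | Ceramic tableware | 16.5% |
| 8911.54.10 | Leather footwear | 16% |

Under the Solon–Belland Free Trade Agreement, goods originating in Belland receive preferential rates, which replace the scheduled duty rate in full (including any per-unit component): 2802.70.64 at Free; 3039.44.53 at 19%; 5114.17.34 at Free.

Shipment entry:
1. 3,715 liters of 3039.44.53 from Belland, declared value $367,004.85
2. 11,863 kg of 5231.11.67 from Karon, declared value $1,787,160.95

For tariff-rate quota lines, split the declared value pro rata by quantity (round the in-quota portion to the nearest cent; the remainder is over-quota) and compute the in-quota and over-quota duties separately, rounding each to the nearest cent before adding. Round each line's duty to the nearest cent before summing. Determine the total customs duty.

$369,223.88

Line 1 (3039.44.53, Belland, 3,715 liters, $367,004.85):
Base rate for 3039.44.53 is 24%.
Origin Belland qualifies under the Solon–Belland agreement and 3039.44.53 is covered: preferential rate 19% applies instead.
Duty = $367,004.85 × 19% = $69,730.92.
Line 2 (5231.11.67, Karon, 11,863 kg, $1,787,160.95):
Code 5231.11.67 is under a tariff-rate quota (threshold 3,999 kg). In-quota: 3,999 kg at 3.5%; over-quota: 7,864 kg at 23.5%.
Pro-rata value split: in-quota = $1,787,160.95 × 3,999/11,863 = $602,449.35; over-quota = $1,787,160.95 − $602,449.35 = $1,184,711.60.
In-quota duty = $602,449.35 × 3.5% = $21,085.73. Over-quota duty = $1,184,711.60 × 23.5% = $278,407.23.
Line duty = $21,085.73 + $278,407.23 = $299,492.96.
Total = $69,730.92 + $299,492.96 = $369,223.88.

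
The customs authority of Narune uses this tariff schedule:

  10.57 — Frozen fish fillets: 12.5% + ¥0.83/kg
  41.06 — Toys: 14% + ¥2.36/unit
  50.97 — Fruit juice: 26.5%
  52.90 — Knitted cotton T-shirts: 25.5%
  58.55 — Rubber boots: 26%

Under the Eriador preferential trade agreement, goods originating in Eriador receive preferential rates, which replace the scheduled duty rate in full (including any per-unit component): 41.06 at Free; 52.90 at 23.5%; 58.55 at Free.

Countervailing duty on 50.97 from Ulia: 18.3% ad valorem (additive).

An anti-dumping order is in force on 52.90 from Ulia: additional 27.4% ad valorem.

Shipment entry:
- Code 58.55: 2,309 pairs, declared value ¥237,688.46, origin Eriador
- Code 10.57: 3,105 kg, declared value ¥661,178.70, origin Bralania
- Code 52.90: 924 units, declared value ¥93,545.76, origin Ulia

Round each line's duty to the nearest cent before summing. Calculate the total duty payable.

¥134,710.20

Line 1 (58.55, Eriador, 2,309 pairs, ¥237,688.46):
Base rate for 58.55 is 26%.
Origin Eriador qualifies under the Narune–Eriador agreement and 58.55 is covered: preferential rate Free applies instead.
Duty = ¥237,688.46 × 0% = ¥0.00.
Line 2 (10.57, Bralania, 3,105 kg, ¥661,178.70):
Base rate for 10.57 is 12.5% + ¥0.83/kg.
Duty = ¥661,178.70 × 12.5% + 3,105 × ¥0.83 = ¥85,224.49.
Line 3 (52.90, Ulia, 924 units, ¥93,545.76):
Base rate for 52.90 is 25.5%.
52.90 has an FTA preferential rate, but origin Ulia is not Eriador; base rate stands.
Additional duty on 52.90 from Ulia: +27.4%. Applied ad valorem rate: 25.5% + 27.4% = 52.9%.
Duty = ¥93,545.76 × 52.9% = ¥49,485.71.
Total = ¥0.00 + ¥85,224.49 + ¥49,485.71 = ¥134,710.20.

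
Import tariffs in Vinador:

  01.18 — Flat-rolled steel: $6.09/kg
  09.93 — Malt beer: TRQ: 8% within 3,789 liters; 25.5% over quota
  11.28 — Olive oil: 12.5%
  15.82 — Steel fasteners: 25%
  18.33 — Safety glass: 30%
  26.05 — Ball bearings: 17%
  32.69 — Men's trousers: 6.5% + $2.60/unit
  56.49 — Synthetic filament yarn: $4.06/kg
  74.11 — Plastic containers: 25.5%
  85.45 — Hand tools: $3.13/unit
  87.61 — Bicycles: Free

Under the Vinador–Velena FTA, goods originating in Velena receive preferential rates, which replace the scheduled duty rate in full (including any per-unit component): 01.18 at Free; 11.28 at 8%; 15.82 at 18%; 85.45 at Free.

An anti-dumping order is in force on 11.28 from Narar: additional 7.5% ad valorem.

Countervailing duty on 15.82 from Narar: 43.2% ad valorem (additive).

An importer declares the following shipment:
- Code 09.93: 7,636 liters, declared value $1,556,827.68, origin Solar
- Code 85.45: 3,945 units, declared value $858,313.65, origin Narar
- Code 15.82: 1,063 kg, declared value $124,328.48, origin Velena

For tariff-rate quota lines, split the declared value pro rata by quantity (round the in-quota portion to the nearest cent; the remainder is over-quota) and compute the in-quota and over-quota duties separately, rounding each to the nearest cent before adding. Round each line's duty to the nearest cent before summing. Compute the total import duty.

Line 1 (09.93, Solar, 7,636 liters, $1,556,827.68):
Code 09.93 is under a tariff-rate quota (threshold 3,789 liters). In-quota: 3,789 liters at 8%; over-quota: 3,847 liters at 25.5%.
Pro-rata value split: in-quota = $1,556,827.68 × 3,789/7,636 = $772,501.32; over-quota = $1,556,827.68 − $772,501.32 = $784,326.36.
In-quota duty = $772,501.32 × 8% = $61,800.11. Over-quota duty = $784,326.36 × 25.5% = $200,003.22.
Line duty = $61,800.11 + $200,003.22 = $261,803.33.
Line 2 (85.45, Narar, 3,945 units, $858,313.65):
Base rate for 85.45 is $3.13/unit.
85.45 has an FTA preferential rate, but origin Narar is not Velena; base rate stands.
Duty = 3,945 × $3.13 = $12,347.85.
Line 3 (15.82, Velena, 1,063 kg, $124,328.48):
Base rate for 15.82 is 25%.
Origin Velena qualifies under the Vinador–Velena agreement and 15.82 is covered: preferential rate 18% applies instead.
The additional-duty order on 15.82 targets Narar, not Velena; it does not apply.
Duty = $124,328.48 × 18% = $22,379.13.
Total = $261,803.33 + $12,347.85 + $22,379.13 = $296,530.31.

$296,530.31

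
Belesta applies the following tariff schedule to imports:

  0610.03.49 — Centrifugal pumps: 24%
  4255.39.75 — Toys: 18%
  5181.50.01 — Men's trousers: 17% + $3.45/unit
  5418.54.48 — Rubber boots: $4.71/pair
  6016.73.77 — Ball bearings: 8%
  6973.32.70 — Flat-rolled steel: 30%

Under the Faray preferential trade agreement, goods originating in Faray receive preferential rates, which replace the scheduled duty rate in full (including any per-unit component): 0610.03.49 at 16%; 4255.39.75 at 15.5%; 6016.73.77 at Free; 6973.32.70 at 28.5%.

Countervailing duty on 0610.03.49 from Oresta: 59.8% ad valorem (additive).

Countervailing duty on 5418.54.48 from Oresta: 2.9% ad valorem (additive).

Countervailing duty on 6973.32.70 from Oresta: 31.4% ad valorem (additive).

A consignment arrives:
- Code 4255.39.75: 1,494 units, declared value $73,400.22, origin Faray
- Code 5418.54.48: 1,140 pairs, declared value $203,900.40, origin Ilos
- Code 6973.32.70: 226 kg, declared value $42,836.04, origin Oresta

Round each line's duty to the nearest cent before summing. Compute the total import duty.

Line 1 (4255.39.75, Faray, 1,494 units, $73,400.22):
Base rate for 4255.39.75 is 18%.
Origin Faray qualifies under the Belesta–Faray agreement and 4255.39.75 is covered: preferential rate 15.5% applies instead.
Duty = $73,400.22 × 15.5% = $11,377.03.
Line 2 (5418.54.48, Ilos, 1,140 pairs, $203,900.40):
Base rate for 5418.54.48 is $4.71/pair.
The additional-duty order on 5418.54.48 targets Oresta, not Ilos; it does not apply.
Duty = 1,140 × $4.71 = $5,369.40.
Line 3 (6973.32.70, Oresta, 226 kg, $42,836.04):
Base rate for 6973.32.70 is 30%.
6973.32.70 has an FTA preferential rate, but origin Oresta is not Faray; base rate stands.
Additional duty on 6973.32.70 from Oresta: +31.4%. Applied ad valorem rate: 30% + 31.4% = 61.4%.
Duty = $42,836.04 × 61.4% = $26,301.33.
Total = $11,377.03 + $5,369.40 + $26,301.33 = $43,047.76.

$43,047.76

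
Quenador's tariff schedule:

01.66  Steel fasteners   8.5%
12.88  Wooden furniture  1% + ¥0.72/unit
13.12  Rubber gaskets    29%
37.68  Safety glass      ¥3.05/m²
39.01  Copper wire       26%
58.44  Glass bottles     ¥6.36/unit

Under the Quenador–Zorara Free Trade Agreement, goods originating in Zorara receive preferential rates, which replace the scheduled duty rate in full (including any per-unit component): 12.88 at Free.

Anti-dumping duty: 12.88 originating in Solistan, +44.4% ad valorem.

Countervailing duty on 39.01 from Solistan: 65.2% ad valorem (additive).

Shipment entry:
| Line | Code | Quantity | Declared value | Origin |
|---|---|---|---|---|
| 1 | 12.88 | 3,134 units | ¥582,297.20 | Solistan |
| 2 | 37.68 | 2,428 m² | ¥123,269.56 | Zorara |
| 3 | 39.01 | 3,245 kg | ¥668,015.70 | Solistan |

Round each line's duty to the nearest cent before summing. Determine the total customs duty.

Line 1 (12.88, Solistan, 3,134 units, ¥582,297.20):
Base rate for 12.88 is 1% + ¥0.72/unit.
12.88 has an FTA preferential rate, but origin Solistan is not Zorara; base rate stands.
Additional duty on 12.88 from Solistan: +44.4%. Applied ad valorem rate: 1% + 44.4% = 45.4%.
Duty = ¥582,297.20 × 45.4% + 3,134 × ¥0.72 = ¥266,619.41.
Line 2 (37.68, Zorara, 2,428 m², ¥123,269.56):
Base rate for 37.68 is ¥3.05/m².
Origin Zorara is the FTA partner but 37.68 is not on the preference list; base rate stands.
Duty = 2,428 × ¥3.05 = ¥7,405.40.
Line 3 (39.01, Solistan, 3,245 kg, ¥668,015.70):
Base rate for 39.01 is 26%.
Additional duty on 39.01 from Solistan: +65.2%. Applied ad valorem rate: 26% + 65.2% = 91.2%.
Duty = ¥668,015.70 × 91.2% = ¥609,230.32.
Total = ¥266,619.41 + ¥7,405.40 + ¥609,230.32 = ¥883,255.13.

¥883,255.13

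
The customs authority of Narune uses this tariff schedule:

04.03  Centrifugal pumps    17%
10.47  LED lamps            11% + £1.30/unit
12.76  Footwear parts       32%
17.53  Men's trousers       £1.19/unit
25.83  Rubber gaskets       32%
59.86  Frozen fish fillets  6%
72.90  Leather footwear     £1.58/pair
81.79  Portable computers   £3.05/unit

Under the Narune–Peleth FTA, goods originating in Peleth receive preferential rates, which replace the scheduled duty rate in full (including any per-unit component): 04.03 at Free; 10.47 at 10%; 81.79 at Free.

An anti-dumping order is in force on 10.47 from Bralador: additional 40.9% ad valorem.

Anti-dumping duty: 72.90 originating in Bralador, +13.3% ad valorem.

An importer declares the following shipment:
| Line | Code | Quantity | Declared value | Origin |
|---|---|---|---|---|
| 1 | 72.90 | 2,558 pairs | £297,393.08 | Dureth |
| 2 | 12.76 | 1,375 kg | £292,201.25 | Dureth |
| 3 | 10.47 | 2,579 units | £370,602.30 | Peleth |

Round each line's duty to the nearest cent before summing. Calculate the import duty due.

Line 1 (72.90, Dureth, 2,558 pairs, £297,393.08):
Base rate for 72.90 is £1.58/pair.
The additional-duty order on 72.90 targets Bralador, not Dureth; it does not apply.
Duty = 2,558 × £1.58 = £4,041.64.
Line 2 (12.76, Dureth, 1,375 kg, £292,201.25):
Base rate for 12.76 is 32%.
Duty = £292,201.25 × 32% = £93,504.40.
Line 3 (10.47, Peleth, 2,579 units, £370,602.30):
Base rate for 10.47 is 11% + £1.30/unit.
Origin Peleth qualifies under the Narune–Peleth agreement and 10.47 is covered: preferential rate 10% applies instead.
The additional-duty order on 10.47 targets Bralador, not Peleth; it does not apply.
Duty = £370,602.30 × 10% = £37,060.23.
Total = £4,041.64 + £93,504.40 + £37,060.23 = £134,606.27.

£134,606.27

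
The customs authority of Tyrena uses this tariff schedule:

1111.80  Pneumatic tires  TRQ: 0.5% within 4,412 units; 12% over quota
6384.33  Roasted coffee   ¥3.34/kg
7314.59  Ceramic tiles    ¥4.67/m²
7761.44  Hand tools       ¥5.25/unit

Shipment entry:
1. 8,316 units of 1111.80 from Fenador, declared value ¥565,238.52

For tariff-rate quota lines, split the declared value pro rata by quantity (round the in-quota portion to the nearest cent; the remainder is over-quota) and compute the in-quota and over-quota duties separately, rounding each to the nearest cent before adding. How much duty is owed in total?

Line 1 (1111.80, Fenador, 8,316 units, ¥565,238.52):
Code 1111.80 is under a tariff-rate quota (threshold 4,412 units). In-quota: 4,412 units at 0.5%; over-quota: 3,904 units at 12%.
Pro-rata value split: in-quota = ¥565,238.52 × 4,412/8,316 = ¥299,883.64; over-quota = ¥565,238.52 − ¥299,883.64 = ¥265,354.88.
In-quota duty = ¥299,883.64 × 0.5% = ¥1,499.42. Over-quota duty = ¥265,354.88 × 12% = ¥31,842.59.
Line duty = ¥1,499.42 + ¥31,842.59 = ¥33,342.01.

¥33,342.01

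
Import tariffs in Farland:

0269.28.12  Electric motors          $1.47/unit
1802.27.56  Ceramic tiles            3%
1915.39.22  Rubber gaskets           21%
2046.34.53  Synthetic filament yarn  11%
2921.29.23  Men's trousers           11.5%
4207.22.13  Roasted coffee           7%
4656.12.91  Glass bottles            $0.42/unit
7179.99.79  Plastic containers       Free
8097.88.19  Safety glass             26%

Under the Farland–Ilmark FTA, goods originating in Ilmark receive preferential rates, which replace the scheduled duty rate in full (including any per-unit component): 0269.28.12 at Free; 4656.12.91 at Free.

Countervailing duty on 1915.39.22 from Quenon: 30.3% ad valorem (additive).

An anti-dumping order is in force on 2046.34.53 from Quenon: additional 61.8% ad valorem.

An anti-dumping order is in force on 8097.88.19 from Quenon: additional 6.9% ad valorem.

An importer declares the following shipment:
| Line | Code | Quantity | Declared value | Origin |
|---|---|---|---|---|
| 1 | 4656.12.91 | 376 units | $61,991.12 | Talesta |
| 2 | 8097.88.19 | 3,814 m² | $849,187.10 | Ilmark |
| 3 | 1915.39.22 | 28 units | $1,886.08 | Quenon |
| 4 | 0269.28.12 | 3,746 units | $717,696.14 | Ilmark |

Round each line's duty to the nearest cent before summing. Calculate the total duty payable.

$221,914.13

Line 1 (4656.12.91, Talesta, 376 units, $61,991.12):
Base rate for 4656.12.91 is $0.42/unit.
4656.12.91 has an FTA preferential rate, but origin Talesta is not Ilmark; base rate stands.
Duty = 376 × $0.42 = $157.92.
Line 2 (8097.88.19, Ilmark, 3,814 m², $849,187.10):
Base rate for 8097.88.19 is 26%.
Origin Ilmark is the FTA partner but 8097.88.19 is not on the preference list; base rate stands.
The additional-duty order on 8097.88.19 targets Quenon, not Ilmark; it does not apply.
Duty = $849,187.10 × 26% = $220,788.65.
Line 3 (1915.39.22, Quenon, 28 units, $1,886.08):
Base rate for 1915.39.22 is 21%.
Additional duty on 1915.39.22 from Quenon: +30.3%. Applied ad valorem rate: 21% + 30.3% = 51.3%.
Duty = $1,886.08 × 51.3% = $967.56.
Line 4 (0269.28.12, Ilmark, 3,746 units, $717,696.14):
Base rate for 0269.28.12 is $1.47/unit.
Origin Ilmark qualifies under the Farland–Ilmark agreement and 0269.28.12 is covered: preferential rate Free applies instead.
Duty = $717,696.14 × 0% = $0.00.
Total = $157.92 + $220,788.65 + $967.56 + $0.00 = $221,914.13.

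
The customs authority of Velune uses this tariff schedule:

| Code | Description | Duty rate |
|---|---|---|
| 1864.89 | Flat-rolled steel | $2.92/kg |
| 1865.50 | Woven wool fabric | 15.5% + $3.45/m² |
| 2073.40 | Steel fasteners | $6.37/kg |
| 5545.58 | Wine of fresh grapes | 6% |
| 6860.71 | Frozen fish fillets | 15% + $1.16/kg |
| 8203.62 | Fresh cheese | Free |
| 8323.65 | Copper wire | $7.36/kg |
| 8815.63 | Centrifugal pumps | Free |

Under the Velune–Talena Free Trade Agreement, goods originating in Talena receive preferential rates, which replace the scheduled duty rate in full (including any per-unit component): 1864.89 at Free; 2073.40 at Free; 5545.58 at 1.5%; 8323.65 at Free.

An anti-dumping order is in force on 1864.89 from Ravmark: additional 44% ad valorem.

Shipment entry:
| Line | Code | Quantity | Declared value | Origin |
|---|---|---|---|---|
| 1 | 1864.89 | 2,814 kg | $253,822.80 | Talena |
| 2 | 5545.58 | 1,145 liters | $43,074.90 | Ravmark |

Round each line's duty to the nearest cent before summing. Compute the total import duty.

Line 1 (1864.89, Talena, 2,814 kg, $253,822.80):
Base rate for 1864.89 is $2.92/kg.
Origin Talena qualifies under the Velune–Talena agreement and 1864.89 is covered: preferential rate Free applies instead.
The additional-duty order on 1864.89 targets Ravmark, not Talena; it does not apply.
Duty = $253,822.80 × 0% = $0.00.
Line 2 (5545.58, Ravmark, 1,145 liters, $43,074.90):
Base rate for 5545.58 is 6%.
5545.58 has an FTA preferential rate, but origin Ravmark is not Talena; base rate stands.
Duty = $43,074.90 × 6% = $2,584.49.
Total = $0.00 + $2,584.49 = $2,584.49.

$2,584.49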